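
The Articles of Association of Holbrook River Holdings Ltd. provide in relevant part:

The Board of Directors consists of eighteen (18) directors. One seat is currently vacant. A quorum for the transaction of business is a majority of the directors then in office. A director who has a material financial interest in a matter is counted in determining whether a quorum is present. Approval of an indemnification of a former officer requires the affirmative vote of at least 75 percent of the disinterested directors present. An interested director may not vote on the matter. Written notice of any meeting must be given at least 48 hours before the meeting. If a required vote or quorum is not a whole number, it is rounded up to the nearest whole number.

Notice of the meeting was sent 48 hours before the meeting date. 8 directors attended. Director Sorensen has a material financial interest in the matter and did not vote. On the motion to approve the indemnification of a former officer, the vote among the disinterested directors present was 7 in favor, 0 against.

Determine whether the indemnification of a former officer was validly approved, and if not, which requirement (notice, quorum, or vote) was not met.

Invalid — quorum requirement not satisfied.

Notice: 48 hours given; 48 required (48 ≥ 48). Satisfied.
Quorum: 8 present (interested directors count toward quorum); quorum is 9. Not satisfied.
Vote: the indemnification of a former officer requires three-fourths of the disinterested directors present (8 − 1 = 7). 3/4 of 7 = 5.25, rounded up to 6, so 6 affirmative votes are needed; 7 voted in favor. Satisfied. (Moot — without a quorum no business can be validly transacted.)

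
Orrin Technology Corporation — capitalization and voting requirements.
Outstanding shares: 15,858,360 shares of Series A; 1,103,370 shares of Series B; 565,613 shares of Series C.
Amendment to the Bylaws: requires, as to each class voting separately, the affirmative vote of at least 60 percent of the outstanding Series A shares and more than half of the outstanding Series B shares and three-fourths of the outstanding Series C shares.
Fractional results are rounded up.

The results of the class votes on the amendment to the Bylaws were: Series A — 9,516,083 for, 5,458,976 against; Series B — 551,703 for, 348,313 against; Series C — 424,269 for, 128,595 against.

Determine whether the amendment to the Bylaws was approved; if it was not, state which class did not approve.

Series A: 3/5 of 15858360 = 9515016; 9,515,016 required, 9,516,083 in favor — approved.
Series B: a majority of 1103370 is 551686; 551,686 required, 551,703 in favor — approved.
Series C: 3/4 of 565613 = 424209.75, rounded up to 424210; 424,210 required, 424,269 in favor — approved.

Approved — every class gave the required vote.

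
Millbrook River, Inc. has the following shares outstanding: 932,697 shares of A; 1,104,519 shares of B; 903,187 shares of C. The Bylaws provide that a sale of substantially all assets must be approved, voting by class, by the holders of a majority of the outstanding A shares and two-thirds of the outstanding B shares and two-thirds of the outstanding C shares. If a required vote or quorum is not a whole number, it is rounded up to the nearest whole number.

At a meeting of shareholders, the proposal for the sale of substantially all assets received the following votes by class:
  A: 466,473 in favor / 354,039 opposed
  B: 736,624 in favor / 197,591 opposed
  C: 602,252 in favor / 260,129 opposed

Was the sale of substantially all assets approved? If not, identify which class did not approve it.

Approved — every class gave the required vote.

A: a majority of 932697 is 466349; 466,349 required, 466,473 in favor — approved.
B: 2/3 of 1104519 = 736346; 736,346 required, 736,624 in favor — approved.
C: 2/3 of 903187 = 602124.67, rounded up to 602125; 602,125 required, 602,252 in favor — approved.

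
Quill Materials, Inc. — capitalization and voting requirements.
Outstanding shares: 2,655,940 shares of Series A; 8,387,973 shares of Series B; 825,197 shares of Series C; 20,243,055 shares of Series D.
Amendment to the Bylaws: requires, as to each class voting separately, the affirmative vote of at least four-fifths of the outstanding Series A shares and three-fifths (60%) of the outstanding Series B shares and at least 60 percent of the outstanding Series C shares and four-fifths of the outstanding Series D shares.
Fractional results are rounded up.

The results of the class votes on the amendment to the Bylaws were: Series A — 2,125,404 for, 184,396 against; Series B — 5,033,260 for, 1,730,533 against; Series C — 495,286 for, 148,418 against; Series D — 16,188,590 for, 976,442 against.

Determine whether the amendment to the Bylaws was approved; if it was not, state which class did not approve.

Series A: 4/5 of 2655940 = 2124752; 2,124,752 required, 2,125,404 in favor — approved.
Series B: 3/5 of 8387973 = 5032783.80, rounded up to 5032784; 5,032,784 required, 5,033,260 in favor — approved.
Series C: 3/5 of 825197 = 495118.20, rounded up to 495119; 495,119 required, 495,286 in favor — approved.
Series D: 4/5 of 20243055 = 16194444; 16,194,444 required, 16,188,590 in favor — not approved.

Not approved — the Series D shares did not give the required vote.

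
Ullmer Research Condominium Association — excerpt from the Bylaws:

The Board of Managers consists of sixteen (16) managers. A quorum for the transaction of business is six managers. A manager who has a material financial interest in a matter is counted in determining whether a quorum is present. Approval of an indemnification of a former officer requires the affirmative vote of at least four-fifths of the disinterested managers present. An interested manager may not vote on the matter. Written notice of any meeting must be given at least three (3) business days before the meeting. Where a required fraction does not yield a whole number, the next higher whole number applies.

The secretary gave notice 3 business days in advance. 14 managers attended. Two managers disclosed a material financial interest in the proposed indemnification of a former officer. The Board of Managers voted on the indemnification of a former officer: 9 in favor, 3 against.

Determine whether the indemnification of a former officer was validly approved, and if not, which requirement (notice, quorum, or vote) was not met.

Notice: 3 business days given; 3 required (3 ≥ 3). Satisfied.
Quorum: 14 present (interested managers count toward quorum); quorum is 6. Satisfied.
Vote: the indemnification of a former officer requires four-fifths of the disinterested managers present (14 − 2 = 12). 4/5 of 12 = 9.60, rounded up to 10, so 10 affirmative votes are needed; 9 voted in favor. Not satisfied.

Invalid — vote requirement not satisfied.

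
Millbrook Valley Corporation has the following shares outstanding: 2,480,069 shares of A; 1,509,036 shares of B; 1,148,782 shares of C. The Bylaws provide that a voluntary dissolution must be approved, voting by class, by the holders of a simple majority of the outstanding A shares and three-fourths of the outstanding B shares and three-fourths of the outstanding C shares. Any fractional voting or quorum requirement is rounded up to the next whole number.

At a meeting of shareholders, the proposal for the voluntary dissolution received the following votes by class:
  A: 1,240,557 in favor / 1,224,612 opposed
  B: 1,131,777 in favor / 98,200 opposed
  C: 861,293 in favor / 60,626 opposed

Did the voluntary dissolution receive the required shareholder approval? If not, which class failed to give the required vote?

A: a majority of 2480069 is 1240035; 1,240,035 required, 1,240,557 in favor — approved.
B: 3/4 of 1509036 = 1131777; 1,131,777 required, 1,131,777 in favor — approved.
C: 3/4 of 1148782 = 861586.50, rounded up to 861587; 861,587 required, 861,293 in favor — not approved.

Not approved — the C shares did not give the required vote.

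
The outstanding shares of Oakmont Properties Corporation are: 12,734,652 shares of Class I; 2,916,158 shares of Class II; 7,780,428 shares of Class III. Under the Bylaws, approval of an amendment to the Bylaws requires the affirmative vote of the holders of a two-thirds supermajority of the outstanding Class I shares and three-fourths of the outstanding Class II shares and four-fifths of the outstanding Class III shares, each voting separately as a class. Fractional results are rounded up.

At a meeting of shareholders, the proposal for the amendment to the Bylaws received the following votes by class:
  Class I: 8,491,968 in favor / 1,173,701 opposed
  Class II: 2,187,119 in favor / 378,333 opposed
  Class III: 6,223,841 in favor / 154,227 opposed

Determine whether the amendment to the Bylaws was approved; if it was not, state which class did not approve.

Class I: 2/3 of 12734652 = 8489768; 8,489,768 required, 8,491,968 in favor — approved.
Class II: 3/4 of 2916158 = 2187118.50, rounded up to 2187119; 2,187,119 required, 2,187,119 in favor — approved.
Class III: 4/5 of 7780428 = 6224342.40, rounded up to 6224343; 6,224,343 required, 6,223,841 in favor — not approved.

Not approved — the Class III shares did not give the required vote.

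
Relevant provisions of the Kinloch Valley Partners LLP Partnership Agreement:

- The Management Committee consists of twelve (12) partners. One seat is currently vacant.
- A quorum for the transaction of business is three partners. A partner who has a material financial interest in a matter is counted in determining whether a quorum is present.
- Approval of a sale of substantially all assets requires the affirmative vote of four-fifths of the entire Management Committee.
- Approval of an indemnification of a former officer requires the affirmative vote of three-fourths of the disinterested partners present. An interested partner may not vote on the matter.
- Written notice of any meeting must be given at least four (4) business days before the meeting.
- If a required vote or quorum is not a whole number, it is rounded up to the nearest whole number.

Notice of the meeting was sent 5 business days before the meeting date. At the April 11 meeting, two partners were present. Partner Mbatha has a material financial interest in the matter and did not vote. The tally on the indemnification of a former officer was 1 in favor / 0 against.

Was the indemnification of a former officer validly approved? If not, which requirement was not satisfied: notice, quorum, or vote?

Invalid — quorum requirement not satisfied.

Notice: 5 business days given; 4 required (5 ≥ 4). Satisfied.
Quorum: 2 present (interested partners count toward quorum); quorum is 3. Not satisfied.
Vote: the indemnification of a former officer requires three-fourths of the disinterested partners present (2 − 1 = 1). 3/4 of 1 = 0.75, rounded up to 1, so 1 affirmative vote is needed; 1 voted in favor. Satisfied. (Moot — without a quorum no business can be validly transacted.)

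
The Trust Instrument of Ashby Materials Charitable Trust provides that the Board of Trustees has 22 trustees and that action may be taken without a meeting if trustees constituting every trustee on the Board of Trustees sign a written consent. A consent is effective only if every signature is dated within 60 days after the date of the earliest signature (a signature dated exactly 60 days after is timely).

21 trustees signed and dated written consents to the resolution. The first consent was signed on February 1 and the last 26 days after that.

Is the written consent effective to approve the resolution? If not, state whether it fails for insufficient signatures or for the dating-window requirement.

Signatures required: all of 22 — unanimous means all 22, so 22 needed; 21 signed. Insufficient.
Dating window: the latest signature is 26 days after the earliest; the limit is 60 days. Within the window.

Not effective — insufficient signatures.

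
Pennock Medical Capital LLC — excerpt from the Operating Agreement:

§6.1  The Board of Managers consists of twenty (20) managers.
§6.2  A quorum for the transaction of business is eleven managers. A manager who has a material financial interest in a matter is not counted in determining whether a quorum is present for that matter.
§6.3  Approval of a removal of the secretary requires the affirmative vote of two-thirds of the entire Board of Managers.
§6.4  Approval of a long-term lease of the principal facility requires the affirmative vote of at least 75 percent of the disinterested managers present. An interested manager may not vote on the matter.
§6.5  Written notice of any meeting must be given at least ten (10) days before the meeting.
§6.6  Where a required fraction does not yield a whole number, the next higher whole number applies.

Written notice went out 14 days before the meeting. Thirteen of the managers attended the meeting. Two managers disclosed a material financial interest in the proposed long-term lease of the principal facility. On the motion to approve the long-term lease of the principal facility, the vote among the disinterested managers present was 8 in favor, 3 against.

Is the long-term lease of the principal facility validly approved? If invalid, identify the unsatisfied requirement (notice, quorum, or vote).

Invalid — vote requirement not satisfied.

Notice: 14 days given; 10 required (14 ≥ 10). Satisfied.
Quorum: 13 present, but the 2 interested managers do not count, leaving 11. Quorum is 11. Satisfied.
Vote: the long-term lease of the principal facility requires three-fourths of the disinterested managers present (13 − 2 = 11). 3/4 of 11 = 8.25, rounded up to 9, so 9 affirmative votes are needed; 8 voted in favor. Not satisfied.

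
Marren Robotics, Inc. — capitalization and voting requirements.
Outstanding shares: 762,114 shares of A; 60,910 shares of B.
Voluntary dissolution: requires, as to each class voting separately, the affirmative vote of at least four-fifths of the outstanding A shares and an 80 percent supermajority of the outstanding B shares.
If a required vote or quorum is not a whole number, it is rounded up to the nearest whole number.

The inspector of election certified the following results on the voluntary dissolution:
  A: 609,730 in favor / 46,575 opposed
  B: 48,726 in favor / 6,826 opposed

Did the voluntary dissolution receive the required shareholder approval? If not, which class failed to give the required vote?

Not approved — the B shares did not give the required vote.

A: 4/5 of 762114 = 609691.20, rounded up to 609692; 609,692 required, 609,730 in favor — approved.
B: 4/5 of 60910 = 48728; 48,728 required, 48,726 in favor — not approved.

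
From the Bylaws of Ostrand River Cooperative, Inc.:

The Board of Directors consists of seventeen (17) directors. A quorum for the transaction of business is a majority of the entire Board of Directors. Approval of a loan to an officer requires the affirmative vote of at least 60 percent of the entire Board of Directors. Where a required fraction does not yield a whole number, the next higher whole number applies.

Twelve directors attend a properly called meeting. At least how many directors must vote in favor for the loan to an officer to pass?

11

The loan to an officer requires three-fifths of the entire Board of Directors (17).
3/5 of 17 = 10.20, rounded up to 11.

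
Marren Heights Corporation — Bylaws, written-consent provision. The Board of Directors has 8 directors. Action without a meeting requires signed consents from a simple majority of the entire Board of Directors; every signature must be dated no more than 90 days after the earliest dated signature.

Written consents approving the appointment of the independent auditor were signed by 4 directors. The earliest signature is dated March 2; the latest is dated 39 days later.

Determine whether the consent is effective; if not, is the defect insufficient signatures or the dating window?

Not effective — insufficient signatures.

Signatures required: a simple majority of 8 — a majority of 8 is 5, so 5 needed; 4 signed. Insufficient.
Dating window: the latest signature is 39 days after the earliest; the limit is 90 days. Within the window.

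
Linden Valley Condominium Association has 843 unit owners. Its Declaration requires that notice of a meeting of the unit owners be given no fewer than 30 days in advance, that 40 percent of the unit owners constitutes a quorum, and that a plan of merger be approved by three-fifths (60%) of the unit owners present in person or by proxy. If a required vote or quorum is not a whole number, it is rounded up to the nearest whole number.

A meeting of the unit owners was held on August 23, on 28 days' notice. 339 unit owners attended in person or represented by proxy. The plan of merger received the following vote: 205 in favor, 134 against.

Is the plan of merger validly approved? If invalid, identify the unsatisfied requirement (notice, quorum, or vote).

Notice: 28 days given; 30 required. Not satisfied.
Quorum: 40% of 843 = 337.20, rounded up to 338; 339 present. Satisfied.
Vote: requires three-fifths of those present (339); 3/5 of 339 = 203.40, rounded up to 204, so 204 needed; 205 in favor. Satisfied.

Invalid — notice requirement not satisfied.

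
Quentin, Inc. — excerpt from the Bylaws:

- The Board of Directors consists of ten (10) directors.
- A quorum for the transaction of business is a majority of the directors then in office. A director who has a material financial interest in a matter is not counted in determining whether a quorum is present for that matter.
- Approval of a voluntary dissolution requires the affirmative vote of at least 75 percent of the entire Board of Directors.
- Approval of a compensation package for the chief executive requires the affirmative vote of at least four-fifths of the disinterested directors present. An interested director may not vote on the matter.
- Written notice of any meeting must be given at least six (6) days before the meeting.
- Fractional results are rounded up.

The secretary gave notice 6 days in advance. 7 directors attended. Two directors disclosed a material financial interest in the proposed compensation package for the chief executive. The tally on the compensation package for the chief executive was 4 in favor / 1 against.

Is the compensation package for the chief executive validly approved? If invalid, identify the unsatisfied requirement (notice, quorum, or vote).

Invalid — quorum requirement not satisfied.

Notice: 6 days given; 6 required (6 ≥ 6). Satisfied.
Quorum: 7 present, but the 2 interested directors do not count, leaving 5. Quorum is 6. Not satisfied.
Vote: the compensation package for the chief executive requires four-fifths of the disinterested directors present (7 − 2 = 5). 4/5 of 5 = 4, so 4 affirmative votes are needed; 4 voted in favor. Satisfied. (Moot — without a quorum no business can be validly transacted.)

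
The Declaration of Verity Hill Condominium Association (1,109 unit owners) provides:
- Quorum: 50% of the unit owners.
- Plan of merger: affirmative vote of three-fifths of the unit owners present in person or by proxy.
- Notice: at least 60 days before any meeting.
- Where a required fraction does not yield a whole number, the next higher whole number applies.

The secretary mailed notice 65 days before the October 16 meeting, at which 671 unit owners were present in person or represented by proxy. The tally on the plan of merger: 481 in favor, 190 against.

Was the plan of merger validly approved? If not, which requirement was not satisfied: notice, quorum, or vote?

Valid — all requirements satisfied.

Notice: 65 days given; 60 required. Satisfied.
Quorum: 50% of 1,109 = 554.50, rounded up to 555; 671 present. Satisfied.
Vote: requires three-fifths of those present (671); 3/5 of 671 = 402.60, rounded up to 403, so 403 needed; 481 in favor. Satisfied.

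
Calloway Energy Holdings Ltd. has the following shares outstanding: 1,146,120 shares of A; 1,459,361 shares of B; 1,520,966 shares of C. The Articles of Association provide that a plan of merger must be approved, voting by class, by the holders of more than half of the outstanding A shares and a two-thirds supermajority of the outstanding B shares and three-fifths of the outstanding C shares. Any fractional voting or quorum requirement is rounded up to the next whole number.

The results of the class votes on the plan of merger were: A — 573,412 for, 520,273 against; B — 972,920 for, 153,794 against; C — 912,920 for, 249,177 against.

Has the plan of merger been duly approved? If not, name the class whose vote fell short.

A: a majority of 1146120 is 573061; 573,061 required, 573,412 in favor — approved.
B: 2/3 of 1459361 = 972907.33, rounded up to 972908; 972,908 required, 972,920 in favor — approved.
C: 3/5 of 1520966 = 912579.60, rounded up to 912580; 912,580 required, 912,920 in favor — approved.

Approved — every class gave the required vote.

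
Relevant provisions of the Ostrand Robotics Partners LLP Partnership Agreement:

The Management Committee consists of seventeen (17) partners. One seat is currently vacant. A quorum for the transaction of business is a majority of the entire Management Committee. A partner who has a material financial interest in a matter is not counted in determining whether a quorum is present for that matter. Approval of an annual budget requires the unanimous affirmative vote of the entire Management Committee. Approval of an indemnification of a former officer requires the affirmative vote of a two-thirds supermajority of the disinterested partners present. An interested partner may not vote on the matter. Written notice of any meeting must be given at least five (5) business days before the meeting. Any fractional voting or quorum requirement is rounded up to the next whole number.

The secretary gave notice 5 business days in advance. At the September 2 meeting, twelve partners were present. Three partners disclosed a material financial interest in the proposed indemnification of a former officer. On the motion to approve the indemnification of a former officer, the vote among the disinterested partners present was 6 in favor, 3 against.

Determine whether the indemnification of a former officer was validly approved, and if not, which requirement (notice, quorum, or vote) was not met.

Notice: 5 business days given; 5 required (5 ≥ 5). Satisfied.
Quorum: 12 present, but the 3 interested partners do not count, leaving 9. Quorum is 9. Satisfied.
Vote: the indemnification of a former officer requires two-thirds of the disinterested partners present (12 − 3 = 9). 2/3 of 9 = 6, so 6 affirmative votes are needed; 6 voted in favor. Satisfied.

Valid — all requirements satisfied.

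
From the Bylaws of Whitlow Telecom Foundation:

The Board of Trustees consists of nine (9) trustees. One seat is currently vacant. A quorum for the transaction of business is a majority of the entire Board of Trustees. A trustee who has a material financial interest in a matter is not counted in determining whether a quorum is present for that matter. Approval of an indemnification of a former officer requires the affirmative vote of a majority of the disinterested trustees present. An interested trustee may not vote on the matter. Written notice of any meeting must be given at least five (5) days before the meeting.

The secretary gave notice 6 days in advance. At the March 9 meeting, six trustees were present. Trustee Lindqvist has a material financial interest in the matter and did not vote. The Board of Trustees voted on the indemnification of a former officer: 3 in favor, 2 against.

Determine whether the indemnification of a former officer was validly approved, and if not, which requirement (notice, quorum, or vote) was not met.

Valid — all requirements satisfied.

Notice: 6 days given; 5 required (6 ≥ 5). Satisfied.
Quorum: 6 present, but the 1 interested trustee does not count, leaving 5. Quorum is 5. Satisfied.
Vote: the indemnification of a former officer requires a majority of the disinterested trustees present (6 − 1 = 5). A majority of 5 is 3, so 3 affirmative votes are needed; 3 voted in favor. Satisfied.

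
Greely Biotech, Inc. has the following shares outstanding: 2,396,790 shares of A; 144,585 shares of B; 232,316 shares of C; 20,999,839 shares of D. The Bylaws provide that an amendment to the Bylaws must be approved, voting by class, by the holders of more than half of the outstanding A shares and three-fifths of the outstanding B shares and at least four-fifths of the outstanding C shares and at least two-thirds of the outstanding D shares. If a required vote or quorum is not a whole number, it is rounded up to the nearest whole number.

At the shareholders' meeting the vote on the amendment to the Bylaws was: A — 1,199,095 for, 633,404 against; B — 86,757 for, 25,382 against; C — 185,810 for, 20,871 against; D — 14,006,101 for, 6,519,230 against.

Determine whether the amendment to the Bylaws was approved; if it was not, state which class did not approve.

Not approved — the C shares did not give the required vote.

A: a majority of 2396790 is 1198396; 1,198,396 required, 1,199,095 in favor — approved.
B: 3/5 of 144585 = 86751; 86,751 required, 86,757 in favor — approved.
C: 4/5 of 232316 = 185852.80, rounded up to 185853; 185,853 required, 185,810 in favor — not approved.
D: 2/3 of 20999839 = 13999892.67, rounded up to 13999893; 13,999,893 required, 14,006,101 in favor — approved.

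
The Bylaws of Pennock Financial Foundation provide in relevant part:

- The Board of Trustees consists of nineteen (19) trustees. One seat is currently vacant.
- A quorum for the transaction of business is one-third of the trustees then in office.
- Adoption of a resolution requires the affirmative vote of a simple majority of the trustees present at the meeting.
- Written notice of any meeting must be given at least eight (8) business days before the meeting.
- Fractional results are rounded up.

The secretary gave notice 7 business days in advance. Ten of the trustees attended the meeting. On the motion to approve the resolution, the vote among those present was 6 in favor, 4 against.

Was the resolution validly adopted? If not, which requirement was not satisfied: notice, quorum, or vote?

Notice: 7 business days given; 8 required (7 < 8). Not satisfied.
Quorum: 10 present; quorum is 6. Satisfied.
Vote: the resolution requires a majority of the trustees present (10). A majority of 10 is 6, so 6 affirmative votes are needed; 6 voted in favor. Satisfied.

Invalid — notice requirement not satisfied.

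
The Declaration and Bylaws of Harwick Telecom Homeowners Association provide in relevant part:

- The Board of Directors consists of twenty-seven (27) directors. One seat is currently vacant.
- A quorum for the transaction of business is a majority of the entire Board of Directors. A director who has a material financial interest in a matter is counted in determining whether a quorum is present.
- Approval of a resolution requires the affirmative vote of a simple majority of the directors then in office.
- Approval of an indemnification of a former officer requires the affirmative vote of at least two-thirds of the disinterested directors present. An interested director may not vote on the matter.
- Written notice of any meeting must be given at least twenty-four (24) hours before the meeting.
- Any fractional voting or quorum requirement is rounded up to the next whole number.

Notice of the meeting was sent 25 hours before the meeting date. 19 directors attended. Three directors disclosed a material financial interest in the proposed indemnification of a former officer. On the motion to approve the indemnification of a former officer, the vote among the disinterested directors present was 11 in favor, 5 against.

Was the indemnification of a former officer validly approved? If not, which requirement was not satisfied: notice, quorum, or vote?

Valid — all requirements satisfied.

Notice: 25 hours given; 24 required (25 ≥ 24). Satisfied.
Quorum: 19 present (interested directors count toward quorum); quorum is 14. Satisfied.
Vote: the indemnification of a former officer requires two-thirds of the disinterested directors present (19 − 3 = 16). 2/3 of 16 = 10.67, rounded up to 11, so 11 affirmative votes are needed; 11 voted in favor. Satisfied.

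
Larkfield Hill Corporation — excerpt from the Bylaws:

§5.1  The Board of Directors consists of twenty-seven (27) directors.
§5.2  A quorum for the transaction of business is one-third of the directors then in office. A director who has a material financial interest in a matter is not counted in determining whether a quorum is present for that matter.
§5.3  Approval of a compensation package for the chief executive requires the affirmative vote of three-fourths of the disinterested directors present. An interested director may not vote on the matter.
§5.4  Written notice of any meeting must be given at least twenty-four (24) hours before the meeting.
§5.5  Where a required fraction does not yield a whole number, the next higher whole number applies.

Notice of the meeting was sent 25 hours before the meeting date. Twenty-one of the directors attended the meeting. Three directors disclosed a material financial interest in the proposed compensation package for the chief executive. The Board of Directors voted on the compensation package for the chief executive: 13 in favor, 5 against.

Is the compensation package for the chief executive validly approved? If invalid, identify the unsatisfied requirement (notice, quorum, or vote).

Invalid — vote requirement not satisfied.

Notice: 25 hours given; 24 required (25 ≥ 24). Satisfied.
Quorum: 21 present, but the 3 interested directors do not count, leaving 18. Quorum is 9. Satisfied.
Vote: the compensation package for the chief executive requires three-fourths of the disinterested directors present (21 − 3 = 18). 3/4 of 18 = 13.50, rounded up to 14, so 14 affirmative votes are needed; 13 voted in favor. Not satisfied.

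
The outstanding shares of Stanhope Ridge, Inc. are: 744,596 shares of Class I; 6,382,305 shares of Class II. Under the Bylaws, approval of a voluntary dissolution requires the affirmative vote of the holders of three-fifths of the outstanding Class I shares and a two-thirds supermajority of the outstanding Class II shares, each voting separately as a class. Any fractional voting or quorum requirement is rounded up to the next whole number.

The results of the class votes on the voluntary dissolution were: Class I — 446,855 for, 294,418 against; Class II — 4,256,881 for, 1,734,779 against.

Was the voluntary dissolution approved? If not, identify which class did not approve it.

Approved — every class gave the required vote.

Class I: 3/5 of 744596 = 446757.60, rounded up to 446758; 446,758 required, 446,855 in favor — approved.
Class II: 2/3 of 6382305 = 4254870; 4,254,870 required, 4,256,881 in favor — approved.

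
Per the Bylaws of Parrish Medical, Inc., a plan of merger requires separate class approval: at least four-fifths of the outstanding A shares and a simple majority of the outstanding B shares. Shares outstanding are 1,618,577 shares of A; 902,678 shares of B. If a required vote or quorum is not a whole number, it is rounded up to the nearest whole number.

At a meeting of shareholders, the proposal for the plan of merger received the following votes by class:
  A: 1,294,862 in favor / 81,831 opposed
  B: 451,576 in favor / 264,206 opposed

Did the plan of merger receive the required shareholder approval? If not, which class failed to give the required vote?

Approved — every class gave the required vote.

A: 4/5 of 1618577 = 1294861.60, rounded up to 1294862; 1,294,862 required, 1,294,862 in favor — approved.
B: a majority of 902678 is 451340; 451,340 required, 451,576 in favor — approved.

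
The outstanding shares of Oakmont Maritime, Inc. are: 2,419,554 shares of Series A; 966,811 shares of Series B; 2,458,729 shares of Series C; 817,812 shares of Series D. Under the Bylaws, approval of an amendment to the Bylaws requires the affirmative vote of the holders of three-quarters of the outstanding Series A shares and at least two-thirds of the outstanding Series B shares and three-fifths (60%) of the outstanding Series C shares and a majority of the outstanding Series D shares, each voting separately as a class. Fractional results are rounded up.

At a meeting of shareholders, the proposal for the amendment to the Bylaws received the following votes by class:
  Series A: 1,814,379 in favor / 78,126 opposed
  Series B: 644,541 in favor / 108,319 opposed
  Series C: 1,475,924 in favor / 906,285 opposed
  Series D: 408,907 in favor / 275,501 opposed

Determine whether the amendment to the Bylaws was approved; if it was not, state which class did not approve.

Series A: 3/4 of 2419554 = 1814665.50, rounded up to 1814666; 1,814,666 required, 1,814,379 in favor — not approved.
Series B: 2/3 of 966811 = 644540.67, rounded up to 644541; 644,541 required, 644,541 in favor — approved.
Series C: 3/5 of 2458729 = 1475237.40, rounded up to 1475238; 1,475,238 required, 1,475,924 in favor — approved.
Series D: a majority of 817812 is 408907; 408,907 required, 408,907 in favor — approved.

Not approved — the Series A shares did not give the required vote.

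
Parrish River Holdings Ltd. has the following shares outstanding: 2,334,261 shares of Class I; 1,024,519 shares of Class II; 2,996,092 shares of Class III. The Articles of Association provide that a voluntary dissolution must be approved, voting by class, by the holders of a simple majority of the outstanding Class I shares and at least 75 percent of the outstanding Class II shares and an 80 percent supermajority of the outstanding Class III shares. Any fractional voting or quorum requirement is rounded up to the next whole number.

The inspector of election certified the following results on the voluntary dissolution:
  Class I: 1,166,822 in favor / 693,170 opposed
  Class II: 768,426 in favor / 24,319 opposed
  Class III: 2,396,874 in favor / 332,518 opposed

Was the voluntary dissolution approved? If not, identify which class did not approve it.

Class I: a majority of 2334261 is 1167131; 1,167,131 required, 1,166,822 in favor — not approved.
Class II: 3/4 of 1024519 = 768389.25, rounded up to 768390; 768,390 required, 768,426 in favor — approved.
Class III: 4/5 of 2996092 = 2396873.60, rounded up to 2396874; 2,396,874 required, 2,396,874 in favor — approved.

Not approved — the Class I shares did not give the required vote.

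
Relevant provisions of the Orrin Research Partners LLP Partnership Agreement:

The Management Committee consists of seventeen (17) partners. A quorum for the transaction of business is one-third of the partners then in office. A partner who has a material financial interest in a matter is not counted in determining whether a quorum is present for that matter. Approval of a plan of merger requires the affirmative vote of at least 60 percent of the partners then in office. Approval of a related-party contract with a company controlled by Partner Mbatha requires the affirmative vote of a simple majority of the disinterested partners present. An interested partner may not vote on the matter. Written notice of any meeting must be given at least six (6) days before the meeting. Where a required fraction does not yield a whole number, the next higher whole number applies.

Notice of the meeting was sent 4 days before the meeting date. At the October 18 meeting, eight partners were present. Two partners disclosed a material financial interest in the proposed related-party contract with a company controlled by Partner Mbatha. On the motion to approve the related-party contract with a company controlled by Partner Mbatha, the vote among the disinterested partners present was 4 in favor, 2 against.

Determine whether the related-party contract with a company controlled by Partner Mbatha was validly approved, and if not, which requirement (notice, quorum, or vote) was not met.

Invalid — notice requirement not satisfied.

Notice: 4 days given; 6 required (4 < 6). Not satisfied.
Quorum: 8 present, but the 2 interested partners do not count, leaving 6. Quorum is 6. Satisfied.
Vote: the related-party contract with a company controlled by Partner Mbatha requires a majority of the disinterested partners present (8 − 2 = 6). A majority of 6 is 4, so 4 affirmative votes are needed; 4 voted in favor. Satisfied.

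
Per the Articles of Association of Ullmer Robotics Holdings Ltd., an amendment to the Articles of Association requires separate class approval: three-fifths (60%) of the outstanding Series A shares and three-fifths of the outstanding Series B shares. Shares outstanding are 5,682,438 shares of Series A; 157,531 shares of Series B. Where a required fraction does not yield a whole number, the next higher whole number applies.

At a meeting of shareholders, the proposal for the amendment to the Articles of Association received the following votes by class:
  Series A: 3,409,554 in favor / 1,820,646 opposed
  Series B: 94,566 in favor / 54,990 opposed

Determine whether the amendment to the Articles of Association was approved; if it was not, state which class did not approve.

Approved — every class gave the required vote.

Series A: 3/5 of 5682438 = 3409462.80, rounded up to 3409463; 3,409,463 required, 3,409,554 in favor — approved.
Series B: 3/5 of 157531 = 94518.60, rounded up to 94519; 94,519 required, 94,566 in favor — approved.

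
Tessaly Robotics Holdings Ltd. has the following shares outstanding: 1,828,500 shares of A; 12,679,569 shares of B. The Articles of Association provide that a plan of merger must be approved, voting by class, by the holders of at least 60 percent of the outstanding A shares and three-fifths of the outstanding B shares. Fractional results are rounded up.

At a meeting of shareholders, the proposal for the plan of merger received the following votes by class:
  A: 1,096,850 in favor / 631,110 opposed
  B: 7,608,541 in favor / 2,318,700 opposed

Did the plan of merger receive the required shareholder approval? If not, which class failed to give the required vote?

A: 3/5 of 1828500 = 1097100; 1,097,100 required, 1,096,850 in favor — not approved.
B: 3/5 of 12679569 = 7607741.40, rounded up to 7607742; 7,607,742 required, 7,608,541 in favor — approved.

Not approved — the A shares did not give the required vote.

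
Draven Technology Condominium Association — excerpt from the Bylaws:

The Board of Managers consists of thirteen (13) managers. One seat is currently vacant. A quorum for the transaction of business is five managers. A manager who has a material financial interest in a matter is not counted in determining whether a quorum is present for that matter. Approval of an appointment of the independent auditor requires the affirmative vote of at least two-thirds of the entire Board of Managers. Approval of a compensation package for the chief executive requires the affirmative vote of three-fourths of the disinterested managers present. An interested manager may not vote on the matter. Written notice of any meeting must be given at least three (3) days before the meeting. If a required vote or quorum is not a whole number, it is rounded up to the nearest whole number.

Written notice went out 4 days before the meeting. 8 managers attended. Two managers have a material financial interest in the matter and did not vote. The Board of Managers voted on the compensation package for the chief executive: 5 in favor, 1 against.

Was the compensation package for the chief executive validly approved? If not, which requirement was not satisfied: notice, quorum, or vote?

Valid — all requirements satisfied.

Notice: 4 days given; 3 required (4 ≥ 3). Satisfied.
Quorum: 8 present, but the 2 interested managers do not count, leaving 6. Quorum is 5. Satisfied.
Vote: the compensation package for the chief executive requires three-fourths of the disinterested managers present (8 − 2 = 6). 3/4 of 6 = 4.50, rounded up to 5, so 5 affirmative votes are needed; 5 voted in favor. Satisfied.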